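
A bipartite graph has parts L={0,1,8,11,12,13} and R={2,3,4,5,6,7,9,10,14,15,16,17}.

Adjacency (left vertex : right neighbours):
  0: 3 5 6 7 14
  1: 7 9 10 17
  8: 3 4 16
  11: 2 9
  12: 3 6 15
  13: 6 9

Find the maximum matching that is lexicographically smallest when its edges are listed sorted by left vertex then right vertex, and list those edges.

Lex-smallest maximum matching: {(0,3), (1,7), (8,4), (11,2), (12,6), (13,9)}

|M| = 6 (so the lex-smallest maximum matching has 6 edges)
process left vertices in ascending order; for each, take the smallest-labelled available neighbour that still permits 6 edges overall, or leave it unmatched if none does
lex-smallest matching: {0-3, 1-7, 8-4, 11-2, 12-6, 13-9}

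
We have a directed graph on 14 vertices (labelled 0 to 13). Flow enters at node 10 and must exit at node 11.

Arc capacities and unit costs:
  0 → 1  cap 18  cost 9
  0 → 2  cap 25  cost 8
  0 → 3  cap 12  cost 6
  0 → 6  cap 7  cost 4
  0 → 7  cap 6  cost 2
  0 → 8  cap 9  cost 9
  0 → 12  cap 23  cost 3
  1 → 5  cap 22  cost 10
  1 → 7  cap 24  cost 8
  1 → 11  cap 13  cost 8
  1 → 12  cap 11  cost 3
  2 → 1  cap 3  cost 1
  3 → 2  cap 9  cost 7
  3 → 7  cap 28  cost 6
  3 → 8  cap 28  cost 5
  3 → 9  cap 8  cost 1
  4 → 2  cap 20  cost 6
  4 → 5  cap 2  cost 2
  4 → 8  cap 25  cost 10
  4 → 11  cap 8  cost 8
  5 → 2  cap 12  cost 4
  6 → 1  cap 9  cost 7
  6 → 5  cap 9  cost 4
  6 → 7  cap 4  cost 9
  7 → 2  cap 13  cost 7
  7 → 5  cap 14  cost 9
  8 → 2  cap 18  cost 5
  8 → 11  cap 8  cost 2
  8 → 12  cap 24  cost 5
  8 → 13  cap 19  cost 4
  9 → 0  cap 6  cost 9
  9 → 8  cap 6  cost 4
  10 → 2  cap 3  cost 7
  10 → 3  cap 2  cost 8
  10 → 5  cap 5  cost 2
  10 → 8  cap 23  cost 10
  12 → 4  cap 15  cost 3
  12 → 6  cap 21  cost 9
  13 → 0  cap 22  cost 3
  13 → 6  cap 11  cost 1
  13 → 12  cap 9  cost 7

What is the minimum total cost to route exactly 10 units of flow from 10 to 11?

Minimum cost for 10 units: 126

shortest-cost path #1: 10→8→11 push 8 @ unit cost 12 (adds 96)
shortest-cost path #2: 10→5→2→1→11 push 2 @ unit cost 15 (adds 30)
total cost = 126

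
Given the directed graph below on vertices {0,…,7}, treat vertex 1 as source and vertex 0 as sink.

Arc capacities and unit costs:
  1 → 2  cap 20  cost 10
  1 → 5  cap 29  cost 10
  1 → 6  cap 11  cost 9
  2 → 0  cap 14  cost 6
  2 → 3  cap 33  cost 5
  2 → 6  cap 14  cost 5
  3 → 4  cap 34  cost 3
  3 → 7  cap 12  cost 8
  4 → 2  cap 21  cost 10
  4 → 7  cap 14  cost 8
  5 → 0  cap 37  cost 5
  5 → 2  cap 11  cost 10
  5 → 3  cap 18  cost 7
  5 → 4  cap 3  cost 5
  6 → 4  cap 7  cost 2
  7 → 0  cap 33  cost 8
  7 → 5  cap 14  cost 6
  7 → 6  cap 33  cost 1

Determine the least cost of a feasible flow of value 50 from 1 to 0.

Minimum cost for 50 units: 848

shortest-cost path #1: 1→5→0 push 29 @ unit cost 15 (adds 435)
shortest-cost path #2: 1→2→0 push 14 @ unit cost 16 (adds 224)
shortest-cost path #3: 1→6→4→7→0 push 7 @ unit cost 27 (adds 189)
total cost = 848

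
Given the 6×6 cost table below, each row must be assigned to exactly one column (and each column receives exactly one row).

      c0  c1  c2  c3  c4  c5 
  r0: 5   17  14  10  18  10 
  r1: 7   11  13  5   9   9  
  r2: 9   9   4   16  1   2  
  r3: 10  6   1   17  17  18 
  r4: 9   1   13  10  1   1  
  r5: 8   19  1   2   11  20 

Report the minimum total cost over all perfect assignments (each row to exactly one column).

one of 2 optimal assignments: row0→col0 (cost 5), row1→col3 (cost 5), row2→col4 (cost 1), row3→col1 (cost 6), row4→col5 (cost 1), row5→col2 (cost 1)
total = 5 + 5 + 1 + 6 + 1 + 1 = 19

Minimum assignment cost: 19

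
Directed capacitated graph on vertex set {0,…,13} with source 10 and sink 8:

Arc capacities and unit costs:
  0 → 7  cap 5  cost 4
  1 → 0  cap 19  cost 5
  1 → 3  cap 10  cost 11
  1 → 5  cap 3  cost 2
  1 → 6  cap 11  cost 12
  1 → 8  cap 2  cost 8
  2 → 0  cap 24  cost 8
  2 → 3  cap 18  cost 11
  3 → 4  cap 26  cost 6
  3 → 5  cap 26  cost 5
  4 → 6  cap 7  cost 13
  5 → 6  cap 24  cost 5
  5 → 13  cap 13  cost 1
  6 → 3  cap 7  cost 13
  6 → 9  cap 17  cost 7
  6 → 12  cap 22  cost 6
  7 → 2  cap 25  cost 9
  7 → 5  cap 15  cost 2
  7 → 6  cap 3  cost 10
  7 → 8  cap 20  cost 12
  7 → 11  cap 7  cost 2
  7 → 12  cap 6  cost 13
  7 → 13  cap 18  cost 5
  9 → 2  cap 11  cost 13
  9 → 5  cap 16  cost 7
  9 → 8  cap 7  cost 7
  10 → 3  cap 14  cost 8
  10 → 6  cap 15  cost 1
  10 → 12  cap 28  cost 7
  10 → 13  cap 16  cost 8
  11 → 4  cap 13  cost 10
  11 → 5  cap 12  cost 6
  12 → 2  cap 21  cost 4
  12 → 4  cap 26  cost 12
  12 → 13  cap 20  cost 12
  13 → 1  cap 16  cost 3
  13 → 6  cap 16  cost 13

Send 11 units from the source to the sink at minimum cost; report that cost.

Minimum cost for 11 units: 207

shortest-cost path #1: 10→6→9→8 push 7 @ unit cost 15 (adds 105)
shortest-cost path #2: 10→13→1→8 push 2 @ unit cost 19 (adds 38)
shortest-cost path #3: 10→13→1→0→7→8 push 2 @ unit cost 32 (adds 64)
total cost = 207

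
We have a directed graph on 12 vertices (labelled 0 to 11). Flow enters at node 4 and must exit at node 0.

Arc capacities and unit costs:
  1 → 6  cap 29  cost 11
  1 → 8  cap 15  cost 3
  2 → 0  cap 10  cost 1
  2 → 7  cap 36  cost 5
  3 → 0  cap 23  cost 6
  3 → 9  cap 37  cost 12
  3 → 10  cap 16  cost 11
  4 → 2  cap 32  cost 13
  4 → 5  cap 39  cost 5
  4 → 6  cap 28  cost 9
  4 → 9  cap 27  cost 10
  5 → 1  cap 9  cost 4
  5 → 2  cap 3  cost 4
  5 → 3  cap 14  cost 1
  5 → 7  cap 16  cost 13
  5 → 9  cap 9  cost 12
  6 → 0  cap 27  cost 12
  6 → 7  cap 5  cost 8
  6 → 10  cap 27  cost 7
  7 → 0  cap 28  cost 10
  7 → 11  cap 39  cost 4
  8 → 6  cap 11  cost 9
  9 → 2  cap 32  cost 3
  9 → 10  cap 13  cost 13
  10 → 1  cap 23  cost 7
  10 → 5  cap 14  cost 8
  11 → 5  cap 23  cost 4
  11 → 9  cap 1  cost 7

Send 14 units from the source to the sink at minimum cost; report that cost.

Minimum cost for 14 units: 162

shortest-cost path #1: 4→5→2→0 push 3 @ unit cost 10 (adds 30)
shortest-cost path #2: 4→5→3→0 push 11 @ unit cost 12 (adds 132)
total cost = 162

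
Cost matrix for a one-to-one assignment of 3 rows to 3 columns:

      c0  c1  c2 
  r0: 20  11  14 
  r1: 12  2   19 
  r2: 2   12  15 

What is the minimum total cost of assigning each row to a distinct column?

Minimum assignment cost: 18

optimal assignment: row0→col2 (cost 14), row1→col1 (cost 2), row2→col0 (cost 2)
total = 14 + 2 + 2 = 18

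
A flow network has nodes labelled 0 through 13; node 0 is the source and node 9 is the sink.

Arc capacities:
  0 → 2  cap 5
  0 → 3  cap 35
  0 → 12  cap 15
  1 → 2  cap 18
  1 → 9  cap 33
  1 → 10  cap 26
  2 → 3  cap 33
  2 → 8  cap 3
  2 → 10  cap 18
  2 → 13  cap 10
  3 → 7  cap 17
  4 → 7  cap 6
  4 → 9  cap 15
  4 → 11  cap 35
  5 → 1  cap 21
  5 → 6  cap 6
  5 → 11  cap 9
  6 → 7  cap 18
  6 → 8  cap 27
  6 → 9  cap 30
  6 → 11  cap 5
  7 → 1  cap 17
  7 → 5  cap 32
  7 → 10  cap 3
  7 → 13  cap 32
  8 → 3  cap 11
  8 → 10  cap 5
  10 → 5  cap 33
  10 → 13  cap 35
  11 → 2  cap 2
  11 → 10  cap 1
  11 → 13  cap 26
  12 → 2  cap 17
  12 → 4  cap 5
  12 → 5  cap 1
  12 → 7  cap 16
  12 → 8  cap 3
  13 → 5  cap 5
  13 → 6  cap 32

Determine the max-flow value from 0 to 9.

Maximum flow value: 37

augment #1: 0→12→4→9 bottleneck 5, total now 5
augment #2: 0→2→13→6→9 bottleneck 5, total now 10
augment #3: 0→3→7→1→9 bottleneck 17, total now 27
augment #4: 0→12→5→1→9 bottleneck 1, total now 28
augment #5: 0→12→2→13→6→9 bottleneck 5, total now 33
augment #6: 0→12→7→5→1→9 bottleneck 4, total now 37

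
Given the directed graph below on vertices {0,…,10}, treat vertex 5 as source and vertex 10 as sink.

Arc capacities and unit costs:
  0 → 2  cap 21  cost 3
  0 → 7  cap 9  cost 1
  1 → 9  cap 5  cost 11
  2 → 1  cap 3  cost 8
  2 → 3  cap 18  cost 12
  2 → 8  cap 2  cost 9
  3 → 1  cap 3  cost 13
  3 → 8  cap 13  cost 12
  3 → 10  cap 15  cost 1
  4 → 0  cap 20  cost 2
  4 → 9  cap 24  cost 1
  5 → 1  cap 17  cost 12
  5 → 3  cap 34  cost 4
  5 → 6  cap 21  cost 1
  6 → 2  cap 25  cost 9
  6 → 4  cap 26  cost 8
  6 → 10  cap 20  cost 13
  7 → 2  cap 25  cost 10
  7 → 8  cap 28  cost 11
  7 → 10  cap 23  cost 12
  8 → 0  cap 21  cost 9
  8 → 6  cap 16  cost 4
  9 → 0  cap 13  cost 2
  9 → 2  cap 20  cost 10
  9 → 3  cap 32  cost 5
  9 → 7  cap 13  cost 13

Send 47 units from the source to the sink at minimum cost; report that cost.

Minimum cost for 47 units: 827

shortest-cost path #1: 5→3→10 push 15 @ unit cost 5 (adds 75)
shortest-cost path #2: 5→6→10 push 20 @ unit cost 14 (adds 280)
shortest-cost path #3: 5→6→4→0→7→10 push 1 @ unit cost 24 (adds 24)
shortest-cost path #4: 5→3→8→0→7→10 push 8 @ unit cost 38 (adds 304)
shortest-cost path #5: 5→1→9→7→10 push 3 @ unit cost 48 (adds 144)
total cost = 827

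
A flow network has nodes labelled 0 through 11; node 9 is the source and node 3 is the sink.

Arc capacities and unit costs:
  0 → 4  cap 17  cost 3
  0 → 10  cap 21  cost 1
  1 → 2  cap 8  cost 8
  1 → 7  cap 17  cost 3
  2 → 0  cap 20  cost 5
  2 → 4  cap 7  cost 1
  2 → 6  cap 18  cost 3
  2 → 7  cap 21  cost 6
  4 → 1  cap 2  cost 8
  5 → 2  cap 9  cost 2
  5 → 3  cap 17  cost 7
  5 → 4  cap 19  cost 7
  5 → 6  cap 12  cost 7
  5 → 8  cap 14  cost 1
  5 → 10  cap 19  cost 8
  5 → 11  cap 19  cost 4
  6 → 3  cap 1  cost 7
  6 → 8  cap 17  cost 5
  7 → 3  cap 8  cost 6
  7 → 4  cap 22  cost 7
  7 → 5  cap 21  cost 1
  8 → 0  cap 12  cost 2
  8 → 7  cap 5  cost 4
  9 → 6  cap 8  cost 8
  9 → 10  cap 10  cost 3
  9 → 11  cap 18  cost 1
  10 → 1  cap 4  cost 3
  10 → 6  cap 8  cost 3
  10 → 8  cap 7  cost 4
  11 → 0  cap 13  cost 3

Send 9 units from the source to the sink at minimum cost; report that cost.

Minimum cost for 9 units: 141

shortest-cost path #1: 9→10→6→3 push 1 @ unit cost 13 (adds 13)
shortest-cost path #2: 9→10→1→7→3 push 4 @ unit cost 15 (adds 60)
shortest-cost path #3: 9→10→8→7→3 push 4 @ unit cost 17 (adds 68)
total cost = 141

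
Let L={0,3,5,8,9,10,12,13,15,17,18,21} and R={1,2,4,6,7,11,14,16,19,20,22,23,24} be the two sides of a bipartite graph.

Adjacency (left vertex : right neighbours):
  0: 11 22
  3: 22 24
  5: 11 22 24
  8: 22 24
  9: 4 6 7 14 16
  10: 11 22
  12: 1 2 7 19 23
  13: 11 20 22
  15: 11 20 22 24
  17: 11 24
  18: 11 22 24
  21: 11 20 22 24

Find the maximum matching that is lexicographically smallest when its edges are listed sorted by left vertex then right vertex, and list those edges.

Lex-smallest maximum matching: {(0,11), (3,22), (5,24), (9,4), (12,1), (13,20)}

|M| = 6 (so the lex-smallest maximum matching has 6 edges)
process left vertices in ascending order; for each, take the smallest-labelled available neighbour that still permits 6 edges overall, or leave it unmatched if none does
lex-smallest matching: {0-11, 3-22, 5-24, 9-4, 12-1, 13-20}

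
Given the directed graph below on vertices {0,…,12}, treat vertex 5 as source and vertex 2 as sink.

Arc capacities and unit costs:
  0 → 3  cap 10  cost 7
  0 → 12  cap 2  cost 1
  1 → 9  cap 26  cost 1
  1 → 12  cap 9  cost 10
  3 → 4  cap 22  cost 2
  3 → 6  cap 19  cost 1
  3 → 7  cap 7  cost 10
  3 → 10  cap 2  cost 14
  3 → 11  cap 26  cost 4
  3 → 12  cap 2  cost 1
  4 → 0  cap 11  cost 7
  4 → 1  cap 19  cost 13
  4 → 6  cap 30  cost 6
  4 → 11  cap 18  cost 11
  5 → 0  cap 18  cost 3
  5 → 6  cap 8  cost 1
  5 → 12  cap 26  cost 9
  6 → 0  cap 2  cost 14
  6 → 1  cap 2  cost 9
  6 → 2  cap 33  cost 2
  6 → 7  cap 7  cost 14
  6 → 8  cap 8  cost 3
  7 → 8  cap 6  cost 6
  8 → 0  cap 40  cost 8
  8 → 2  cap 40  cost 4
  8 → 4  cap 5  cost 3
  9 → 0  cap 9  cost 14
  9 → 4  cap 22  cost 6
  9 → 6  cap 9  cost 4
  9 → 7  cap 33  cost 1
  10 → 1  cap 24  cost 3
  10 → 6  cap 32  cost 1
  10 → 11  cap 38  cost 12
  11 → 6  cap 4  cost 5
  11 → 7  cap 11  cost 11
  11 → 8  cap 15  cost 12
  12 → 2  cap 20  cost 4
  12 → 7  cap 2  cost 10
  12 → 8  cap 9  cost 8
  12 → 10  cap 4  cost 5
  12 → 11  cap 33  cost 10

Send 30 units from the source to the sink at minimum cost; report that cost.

shortest-cost path #1: 5→6→2 push 8 @ unit cost 3 (adds 24)
shortest-cost path #2: 5→0→12→2 push 2 @ unit cost 8 (adds 16)
shortest-cost path #3: 5→12→2 push 18 @ unit cost 13 (adds 234)
shortest-cost path #4: 5→0→3→6→2 push 2 @ unit cost 13 (adds 26)
total cost = 300

Minimum cost for 30 units: 300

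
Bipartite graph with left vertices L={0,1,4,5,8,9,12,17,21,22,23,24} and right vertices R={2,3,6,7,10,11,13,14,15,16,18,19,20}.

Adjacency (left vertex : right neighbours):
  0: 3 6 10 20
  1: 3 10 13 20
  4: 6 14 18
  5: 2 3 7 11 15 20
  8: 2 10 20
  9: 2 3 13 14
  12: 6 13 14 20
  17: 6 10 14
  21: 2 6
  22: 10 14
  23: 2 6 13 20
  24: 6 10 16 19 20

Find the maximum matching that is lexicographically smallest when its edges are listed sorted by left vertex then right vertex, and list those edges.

Lex-smallest maximum matching: {(0,3), (1,10), (4,18), (5,7), (8,2), (9,13), (12,6), (17,14), (23,20), (24,16)}

|M| = 10 (so the lex-smallest maximum matching has 10 edges)
process left vertices in ascending order; for each, take the smallest-labelled available neighbour that still permits 10 edges overall, or leave it unmatched if none does
lex-smallest matching: {0-3, 1-10, 4-18, 5-7, 8-2, 9-13, 12-6, 17-14, 23-20, 24-16}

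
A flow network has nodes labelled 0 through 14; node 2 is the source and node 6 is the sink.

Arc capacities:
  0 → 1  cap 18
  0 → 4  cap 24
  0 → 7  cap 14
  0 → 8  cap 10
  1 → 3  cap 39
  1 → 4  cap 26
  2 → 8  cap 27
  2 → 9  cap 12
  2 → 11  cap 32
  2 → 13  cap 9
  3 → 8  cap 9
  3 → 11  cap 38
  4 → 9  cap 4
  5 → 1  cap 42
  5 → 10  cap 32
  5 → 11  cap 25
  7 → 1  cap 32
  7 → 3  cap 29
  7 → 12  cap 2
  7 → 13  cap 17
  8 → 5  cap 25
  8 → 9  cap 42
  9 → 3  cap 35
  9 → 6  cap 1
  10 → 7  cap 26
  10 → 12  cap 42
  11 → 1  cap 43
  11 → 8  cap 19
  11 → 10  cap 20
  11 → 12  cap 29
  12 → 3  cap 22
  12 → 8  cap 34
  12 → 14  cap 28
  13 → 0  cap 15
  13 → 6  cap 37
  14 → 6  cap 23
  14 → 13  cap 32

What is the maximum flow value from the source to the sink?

Maximum flow value: 55

augment #1: 2→9→6 bottleneck 1, total now 1
augment #2: 2→13→6 bottleneck 9, total now 10
augment #3: 2→11→12→14→6 bottleneck 23, total now 33
augment #4: 2→11→10→7→13→6 bottleneck 9, total now 42
augment #5: 2→8→5→10→7→13→6 bottleneck 8, total now 50
augment #6: 2→8→5→10→12→14→13→6 bottleneck 5, total now 55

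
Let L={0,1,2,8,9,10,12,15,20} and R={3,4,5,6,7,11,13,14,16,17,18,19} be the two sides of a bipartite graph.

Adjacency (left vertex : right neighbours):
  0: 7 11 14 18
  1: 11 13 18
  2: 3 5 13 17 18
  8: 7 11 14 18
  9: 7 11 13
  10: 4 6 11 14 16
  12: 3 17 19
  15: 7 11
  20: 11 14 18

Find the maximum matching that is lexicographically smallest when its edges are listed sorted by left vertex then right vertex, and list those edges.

Lex-smallest maximum matching: {(0,7), (1,11), (2,3), (8,14), (9,13), (10,4), (12,17), (20,18)}

|M| = 8 (so the lex-smallest maximum matching has 8 edges)
process left vertices in ascending order; for each, take the smallest-labelled available neighbour that still permits 8 edges overall, or leave it unmatched if none does
lex-smallest matching: {0-7, 1-11, 2-3, 8-14, 9-13, 10-4, 12-17, 20-18}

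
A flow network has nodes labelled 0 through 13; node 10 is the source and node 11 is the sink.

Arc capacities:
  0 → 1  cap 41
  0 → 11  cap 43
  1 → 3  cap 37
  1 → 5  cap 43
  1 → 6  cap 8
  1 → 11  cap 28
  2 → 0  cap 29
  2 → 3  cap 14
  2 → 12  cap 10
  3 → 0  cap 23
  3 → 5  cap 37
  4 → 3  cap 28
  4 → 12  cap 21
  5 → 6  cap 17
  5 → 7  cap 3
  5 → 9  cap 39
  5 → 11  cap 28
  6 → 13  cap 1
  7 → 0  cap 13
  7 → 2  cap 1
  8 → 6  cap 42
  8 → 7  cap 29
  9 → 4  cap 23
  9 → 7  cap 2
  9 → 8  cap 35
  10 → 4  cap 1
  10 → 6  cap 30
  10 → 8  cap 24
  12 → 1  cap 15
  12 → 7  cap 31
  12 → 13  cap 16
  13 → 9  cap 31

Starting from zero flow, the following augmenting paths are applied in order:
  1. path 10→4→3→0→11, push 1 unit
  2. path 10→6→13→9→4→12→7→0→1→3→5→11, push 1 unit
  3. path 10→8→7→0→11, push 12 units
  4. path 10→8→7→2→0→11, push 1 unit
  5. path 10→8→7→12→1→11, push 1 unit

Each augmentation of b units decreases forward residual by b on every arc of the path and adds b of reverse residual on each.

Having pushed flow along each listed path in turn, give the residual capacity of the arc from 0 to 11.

Residual capacity of (0,11): 29

after path 1 (10→4→3→0→11, push 1): res(0,11)=42
after path 2 (10→6→13→9→4→12→7→0→1→3→5→11, push 1): res(0,11)=42
after path 3 (10→8→7→0→11, push 12): res(0,11)=30
after path 4 (10→8→7→2→0→11, push 1): res(0,11)=29
after path 5 (10→8→7→12→1→11, push 1): res(0,11)=29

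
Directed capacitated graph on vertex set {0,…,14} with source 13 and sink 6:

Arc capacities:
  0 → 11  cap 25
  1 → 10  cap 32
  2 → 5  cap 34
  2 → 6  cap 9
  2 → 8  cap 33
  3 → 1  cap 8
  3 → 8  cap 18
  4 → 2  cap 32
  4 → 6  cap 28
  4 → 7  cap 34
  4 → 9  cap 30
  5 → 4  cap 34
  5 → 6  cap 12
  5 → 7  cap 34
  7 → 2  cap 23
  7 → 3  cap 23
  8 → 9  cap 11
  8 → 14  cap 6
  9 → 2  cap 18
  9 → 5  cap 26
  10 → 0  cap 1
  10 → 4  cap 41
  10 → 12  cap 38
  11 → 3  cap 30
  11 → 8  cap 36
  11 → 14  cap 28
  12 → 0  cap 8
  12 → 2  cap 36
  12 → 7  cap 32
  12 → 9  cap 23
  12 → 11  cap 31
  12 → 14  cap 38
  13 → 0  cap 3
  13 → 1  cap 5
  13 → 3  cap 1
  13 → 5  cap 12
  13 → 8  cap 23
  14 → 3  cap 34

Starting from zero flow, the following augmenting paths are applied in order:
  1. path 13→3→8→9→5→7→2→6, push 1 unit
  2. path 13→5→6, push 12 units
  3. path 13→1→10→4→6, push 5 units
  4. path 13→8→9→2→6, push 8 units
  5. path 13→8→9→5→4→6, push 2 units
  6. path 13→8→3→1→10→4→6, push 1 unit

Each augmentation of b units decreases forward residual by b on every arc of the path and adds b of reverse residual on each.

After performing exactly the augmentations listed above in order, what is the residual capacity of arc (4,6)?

after path 1 (13→3→8→9→5→7→2→6, push 1): res(4,6)=28
after path 2 (13→5→6, push 12): res(4,6)=28
after path 3 (13→1→10→4→6, push 5): res(4,6)=23
after path 4 (13→8→9→2→6, push 8): res(4,6)=23
after path 5 (13→8→9→5→4→6, push 2): res(4,6)=21
after path 6 (13→8→3→1→10→4→6, push 1): res(4,6)=20

Residual capacity of (4,6): 20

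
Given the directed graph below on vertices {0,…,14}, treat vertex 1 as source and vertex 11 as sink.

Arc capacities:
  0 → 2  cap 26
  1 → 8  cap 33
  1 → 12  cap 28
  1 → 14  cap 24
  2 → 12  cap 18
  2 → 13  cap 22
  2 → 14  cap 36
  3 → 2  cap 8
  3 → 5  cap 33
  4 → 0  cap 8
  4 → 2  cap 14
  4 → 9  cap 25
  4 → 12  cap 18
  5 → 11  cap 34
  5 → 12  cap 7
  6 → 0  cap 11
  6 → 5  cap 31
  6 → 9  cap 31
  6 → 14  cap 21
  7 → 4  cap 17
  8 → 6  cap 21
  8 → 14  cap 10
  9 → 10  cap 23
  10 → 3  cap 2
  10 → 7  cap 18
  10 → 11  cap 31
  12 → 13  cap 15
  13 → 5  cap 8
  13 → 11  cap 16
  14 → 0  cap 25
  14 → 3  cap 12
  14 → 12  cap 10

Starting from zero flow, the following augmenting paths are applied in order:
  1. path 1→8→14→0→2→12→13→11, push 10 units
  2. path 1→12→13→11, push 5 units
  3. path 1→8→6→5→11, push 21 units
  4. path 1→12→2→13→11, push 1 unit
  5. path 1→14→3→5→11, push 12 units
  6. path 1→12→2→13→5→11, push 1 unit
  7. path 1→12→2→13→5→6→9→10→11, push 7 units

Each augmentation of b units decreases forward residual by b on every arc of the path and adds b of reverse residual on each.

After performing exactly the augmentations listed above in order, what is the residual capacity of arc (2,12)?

after path 1 (1→8→14→0→2→12→13→11, push 10): res(2,12)=8
after path 2 (1→12→13→11, push 5): res(2,12)=8
after path 3 (1→8→6→5→11, push 21): res(2,12)=8
after path 4 (1→12→2→13→11, push 1): res(2,12)=9
after path 5 (1→14→3→5→11, push 12): res(2,12)=9
after path 6 (1→12→2→13→5→11, push 1): res(2,12)=10
after path 7 (1→12→2→13→5→6→9→10→11, push 7): res(2,12)=17

Residual capacity of (2,12): 17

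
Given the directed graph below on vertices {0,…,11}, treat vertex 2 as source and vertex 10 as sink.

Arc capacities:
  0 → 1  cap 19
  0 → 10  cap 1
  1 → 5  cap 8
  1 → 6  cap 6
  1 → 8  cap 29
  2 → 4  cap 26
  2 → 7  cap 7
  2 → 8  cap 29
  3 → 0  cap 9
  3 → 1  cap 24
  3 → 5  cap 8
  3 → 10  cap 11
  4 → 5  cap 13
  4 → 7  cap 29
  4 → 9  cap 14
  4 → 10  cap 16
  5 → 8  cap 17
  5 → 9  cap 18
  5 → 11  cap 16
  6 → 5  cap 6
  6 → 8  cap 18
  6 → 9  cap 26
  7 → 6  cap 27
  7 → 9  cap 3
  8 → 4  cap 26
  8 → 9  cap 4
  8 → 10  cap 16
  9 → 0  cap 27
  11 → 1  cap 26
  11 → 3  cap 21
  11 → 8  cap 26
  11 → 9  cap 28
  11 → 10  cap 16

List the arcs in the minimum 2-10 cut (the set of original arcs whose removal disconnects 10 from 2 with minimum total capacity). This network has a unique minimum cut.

augment #1: 2→4→10 push 16
augment #2: 2→8→10 push 16
augment #3: 2→4→5→11→10 push 10
augment #4: 2→7→9→0→10 push 1
augment #5: 2→7→6→5→11→10 push 6
max flow = 49; residual-reachable set from 2 gives S-side
cut edges (S→T): {(0,10), (4,10), (5,11), (8,10)} total cap 49

Min-cut arcs: {(0,10), (4,10), (5,11), (8,10)} (total capacity 49)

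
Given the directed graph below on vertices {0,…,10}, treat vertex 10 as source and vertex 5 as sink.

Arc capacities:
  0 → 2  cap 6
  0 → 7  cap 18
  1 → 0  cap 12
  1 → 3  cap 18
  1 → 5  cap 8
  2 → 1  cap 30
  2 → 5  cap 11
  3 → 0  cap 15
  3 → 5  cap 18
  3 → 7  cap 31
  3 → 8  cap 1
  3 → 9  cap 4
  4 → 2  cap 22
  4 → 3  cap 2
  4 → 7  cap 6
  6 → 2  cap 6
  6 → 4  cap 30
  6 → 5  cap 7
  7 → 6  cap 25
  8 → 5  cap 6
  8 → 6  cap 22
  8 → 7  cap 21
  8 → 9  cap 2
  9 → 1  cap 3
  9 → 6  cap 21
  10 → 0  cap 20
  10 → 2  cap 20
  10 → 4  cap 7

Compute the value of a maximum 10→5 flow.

Maximum flow value: 45

augment #1: 10→2→5 bottleneck 11, total now 11
augment #2: 10→2→1→5 bottleneck 8, total now 19
augment #3: 10→4→3→5 bottleneck 2, total now 21
augment #4: 10→0→7→6→5 bottleneck 7, total now 28
augment #5: 10→2→1→3→5 bottleneck 1, total now 29
augment #6: 10→0→2→1→3→5 bottleneck 6, total now 35
augment #7: 10→4→2→1→3→5 bottleneck 5, total now 40
augment #8: 10→0→7→6→2→1→3→5 bottleneck 4, total now 44
augment #9: 10→0→7→6→2→1→3→8→5 bottleneck 1, total now 45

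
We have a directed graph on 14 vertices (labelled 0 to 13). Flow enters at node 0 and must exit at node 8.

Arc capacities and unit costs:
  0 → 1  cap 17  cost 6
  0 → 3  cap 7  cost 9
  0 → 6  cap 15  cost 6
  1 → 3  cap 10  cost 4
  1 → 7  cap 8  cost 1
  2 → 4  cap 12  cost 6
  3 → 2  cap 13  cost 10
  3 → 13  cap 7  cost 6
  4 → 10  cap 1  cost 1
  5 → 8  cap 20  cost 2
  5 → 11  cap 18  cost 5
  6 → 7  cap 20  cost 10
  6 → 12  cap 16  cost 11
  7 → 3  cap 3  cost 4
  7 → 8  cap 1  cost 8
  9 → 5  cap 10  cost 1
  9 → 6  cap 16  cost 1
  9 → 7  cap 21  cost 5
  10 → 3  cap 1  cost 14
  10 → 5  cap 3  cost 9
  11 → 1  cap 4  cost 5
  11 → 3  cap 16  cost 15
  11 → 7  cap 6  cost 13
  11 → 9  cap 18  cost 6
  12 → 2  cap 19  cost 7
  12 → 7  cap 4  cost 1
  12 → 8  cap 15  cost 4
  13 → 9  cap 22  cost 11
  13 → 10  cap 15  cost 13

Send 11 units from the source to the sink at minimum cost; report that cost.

shortest-cost path #1: 0→1→7→8 push 1 @ unit cost 15 (adds 15)
shortest-cost path #2: 0→6→12→8 push 10 @ unit cost 21 (adds 210)
total cost = 225

Minimum cost for 11 units: 225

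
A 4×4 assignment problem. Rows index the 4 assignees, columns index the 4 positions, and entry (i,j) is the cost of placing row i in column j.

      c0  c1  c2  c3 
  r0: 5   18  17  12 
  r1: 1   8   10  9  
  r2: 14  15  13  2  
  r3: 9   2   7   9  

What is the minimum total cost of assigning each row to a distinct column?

Minimum assignment cost: 19

optimal assignment: row0→col0 (cost 5), row1→col2 (cost 10), row2→col3 (cost 2), row3→col1 (cost 2)
total = 5 + 10 + 2 + 2 = 19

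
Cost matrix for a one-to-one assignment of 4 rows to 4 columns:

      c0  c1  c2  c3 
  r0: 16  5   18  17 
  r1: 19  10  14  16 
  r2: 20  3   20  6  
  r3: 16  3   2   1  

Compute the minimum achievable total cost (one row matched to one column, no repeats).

optimal assignment: row0→col1 (cost 5), row1→col0 (cost 19), row2→col3 (cost 6), row3→col2 (cost 2)
total = 5 + 19 + 6 + 2 = 32

Minimum assignment cost: 32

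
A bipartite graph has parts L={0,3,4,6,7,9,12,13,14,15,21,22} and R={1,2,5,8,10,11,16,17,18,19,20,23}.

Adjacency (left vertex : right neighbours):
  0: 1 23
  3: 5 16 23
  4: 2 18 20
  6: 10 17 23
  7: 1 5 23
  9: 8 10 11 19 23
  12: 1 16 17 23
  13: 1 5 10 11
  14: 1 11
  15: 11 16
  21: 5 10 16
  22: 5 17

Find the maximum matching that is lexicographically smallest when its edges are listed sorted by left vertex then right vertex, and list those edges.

|M| = 9 (so the lex-smallest maximum matching has 9 edges)
process left vertices in ascending order; for each, take the smallest-labelled available neighbour that still permits 9 edges overall, or leave it unmatched if none does
lex-smallest matching: {0-1, 3-5, 4-2, 6-10, 7-23, 9-8, 12-16, 13-11, 22-17}

Lex-smallest maximum matching: {(0,1), (3,5), (4,2), (6,10), (7,23), (9,8), (12,16), (13,11), (22,17)}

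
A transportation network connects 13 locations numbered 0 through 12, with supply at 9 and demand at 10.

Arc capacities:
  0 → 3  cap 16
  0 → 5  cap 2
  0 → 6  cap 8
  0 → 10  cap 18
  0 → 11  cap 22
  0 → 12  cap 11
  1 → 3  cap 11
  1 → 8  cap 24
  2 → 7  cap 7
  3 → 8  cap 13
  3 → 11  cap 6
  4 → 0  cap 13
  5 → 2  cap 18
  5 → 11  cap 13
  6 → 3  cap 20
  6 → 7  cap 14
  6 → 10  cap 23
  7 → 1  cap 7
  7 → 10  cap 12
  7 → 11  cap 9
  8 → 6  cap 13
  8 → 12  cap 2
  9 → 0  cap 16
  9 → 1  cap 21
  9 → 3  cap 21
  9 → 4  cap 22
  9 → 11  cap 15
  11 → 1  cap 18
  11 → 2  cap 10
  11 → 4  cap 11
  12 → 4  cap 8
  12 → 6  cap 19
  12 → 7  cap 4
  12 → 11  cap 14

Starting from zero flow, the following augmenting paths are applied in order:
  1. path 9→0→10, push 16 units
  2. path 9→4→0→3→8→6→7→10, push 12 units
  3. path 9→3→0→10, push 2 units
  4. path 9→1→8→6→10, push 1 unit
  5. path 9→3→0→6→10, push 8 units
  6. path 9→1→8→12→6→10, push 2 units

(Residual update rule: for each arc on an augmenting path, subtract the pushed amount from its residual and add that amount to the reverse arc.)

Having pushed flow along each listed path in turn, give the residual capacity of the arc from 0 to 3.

after path 1 (9→0→10, push 16): res(0,3)=16
after path 2 (9→4→0→3→8→6→7→10, push 12): res(0,3)=4
after path 3 (9→3→0→10, push 2): res(0,3)=6
after path 4 (9→1→8→6→10, push 1): res(0,3)=6
after path 5 (9→3→0→6→10, push 8): res(0,3)=14
after path 6 (9→1→8→12→6→10, push 2): res(0,3)=14

Residual capacity of (0,3): 14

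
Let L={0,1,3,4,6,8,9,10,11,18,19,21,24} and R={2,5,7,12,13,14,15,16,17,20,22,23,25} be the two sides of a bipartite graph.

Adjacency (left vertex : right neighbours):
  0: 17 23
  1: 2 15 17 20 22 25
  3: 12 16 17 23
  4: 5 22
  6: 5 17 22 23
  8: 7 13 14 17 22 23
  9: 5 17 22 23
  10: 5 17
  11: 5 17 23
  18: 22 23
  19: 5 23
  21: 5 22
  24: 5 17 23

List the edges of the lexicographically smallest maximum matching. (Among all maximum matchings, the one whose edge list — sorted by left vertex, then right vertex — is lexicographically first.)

|M| = 7 (so the lex-smallest maximum matching has 7 edges)
process left vertices in ascending order; for each, take the smallest-labelled available neighbour that still permits 7 edges overall, or leave it unmatched if none does
lex-smallest matching: {0-17, 1-2, 3-12, 4-5, 6-22, 8-7, 9-23}

Lex-smallest maximum matching: {(0,17), (1,2), (3,12), (4,5), (6,22), (8,7), (9,23)}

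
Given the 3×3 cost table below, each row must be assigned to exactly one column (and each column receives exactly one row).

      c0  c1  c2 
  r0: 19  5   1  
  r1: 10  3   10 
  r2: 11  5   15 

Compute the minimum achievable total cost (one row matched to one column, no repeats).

Minimum assignment cost: 15

optimal assignment: row0→col2 (cost 1), row1→col1 (cost 3), row2→col0 (cost 11)
total = 1 + 3 + 11 = 15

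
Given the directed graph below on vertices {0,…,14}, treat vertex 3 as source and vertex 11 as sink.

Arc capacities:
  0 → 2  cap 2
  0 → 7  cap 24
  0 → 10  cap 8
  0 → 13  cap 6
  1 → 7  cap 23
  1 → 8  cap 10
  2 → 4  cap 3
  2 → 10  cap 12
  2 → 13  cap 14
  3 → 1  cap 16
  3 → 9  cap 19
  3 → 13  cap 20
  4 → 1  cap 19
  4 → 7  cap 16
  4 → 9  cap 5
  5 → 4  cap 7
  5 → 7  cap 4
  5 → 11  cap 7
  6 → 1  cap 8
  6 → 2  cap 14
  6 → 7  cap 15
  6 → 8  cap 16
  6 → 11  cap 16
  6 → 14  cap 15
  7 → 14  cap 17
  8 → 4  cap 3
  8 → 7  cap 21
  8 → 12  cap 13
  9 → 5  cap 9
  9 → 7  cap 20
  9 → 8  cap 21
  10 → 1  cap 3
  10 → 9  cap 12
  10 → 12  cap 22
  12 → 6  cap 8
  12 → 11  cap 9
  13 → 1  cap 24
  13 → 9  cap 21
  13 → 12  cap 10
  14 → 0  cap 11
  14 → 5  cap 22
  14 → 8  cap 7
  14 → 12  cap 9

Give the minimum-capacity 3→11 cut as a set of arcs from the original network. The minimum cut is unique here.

Min-cut arcs: {(5,11), (12,6), (12,11)} (total capacity 24)

augment #1: 3→9→5→11 push 7
augment #2: 3→13→12→11 push 9
augment #3: 3→13→12→6→11 push 1
augment #4: 3→1→8→12→6→11 push 7
max flow = 24; residual-reachable set from 3 gives S-side
cut edges (S→T): {(5,11), (12,6), (12,11)} total cap 24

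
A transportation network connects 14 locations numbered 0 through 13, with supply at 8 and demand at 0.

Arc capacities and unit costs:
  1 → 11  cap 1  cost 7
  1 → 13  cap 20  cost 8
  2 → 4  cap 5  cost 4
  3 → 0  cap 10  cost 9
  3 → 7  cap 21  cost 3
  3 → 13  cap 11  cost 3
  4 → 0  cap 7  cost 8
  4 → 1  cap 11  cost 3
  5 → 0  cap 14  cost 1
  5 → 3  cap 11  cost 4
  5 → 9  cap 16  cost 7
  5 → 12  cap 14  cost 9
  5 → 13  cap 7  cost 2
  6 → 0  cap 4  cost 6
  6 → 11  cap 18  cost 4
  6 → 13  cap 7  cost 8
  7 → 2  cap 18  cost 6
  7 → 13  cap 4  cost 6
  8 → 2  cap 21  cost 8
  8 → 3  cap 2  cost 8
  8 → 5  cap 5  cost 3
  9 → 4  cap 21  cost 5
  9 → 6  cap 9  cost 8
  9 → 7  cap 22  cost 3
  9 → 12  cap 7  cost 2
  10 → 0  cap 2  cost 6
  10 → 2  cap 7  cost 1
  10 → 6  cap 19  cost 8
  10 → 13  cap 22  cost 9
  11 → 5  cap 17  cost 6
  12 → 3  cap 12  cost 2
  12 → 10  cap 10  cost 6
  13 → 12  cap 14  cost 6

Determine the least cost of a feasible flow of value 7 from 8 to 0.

Minimum cost for 7 units: 54

shortest-cost path #1: 8→5→0 push 5 @ unit cost 4 (adds 20)
shortest-cost path #2: 8→3→0 push 2 @ unit cost 17 (adds 34)
total cost = 54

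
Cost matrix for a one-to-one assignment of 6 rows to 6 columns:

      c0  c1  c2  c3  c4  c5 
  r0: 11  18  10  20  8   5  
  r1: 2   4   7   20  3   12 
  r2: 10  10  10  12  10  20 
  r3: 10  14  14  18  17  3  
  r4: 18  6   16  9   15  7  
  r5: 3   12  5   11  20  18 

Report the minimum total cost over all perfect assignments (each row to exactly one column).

Minimum assignment cost: 36

optimal assignment: row0→col4 (cost 8), row1→col0 (cost 2), row2→col3 (cost 12), row3→col5 (cost 3), row4→col1 (cost 6), row5→col2 (cost 5)
total = 8 + 2 + 12 + 3 + 6 + 5 = 36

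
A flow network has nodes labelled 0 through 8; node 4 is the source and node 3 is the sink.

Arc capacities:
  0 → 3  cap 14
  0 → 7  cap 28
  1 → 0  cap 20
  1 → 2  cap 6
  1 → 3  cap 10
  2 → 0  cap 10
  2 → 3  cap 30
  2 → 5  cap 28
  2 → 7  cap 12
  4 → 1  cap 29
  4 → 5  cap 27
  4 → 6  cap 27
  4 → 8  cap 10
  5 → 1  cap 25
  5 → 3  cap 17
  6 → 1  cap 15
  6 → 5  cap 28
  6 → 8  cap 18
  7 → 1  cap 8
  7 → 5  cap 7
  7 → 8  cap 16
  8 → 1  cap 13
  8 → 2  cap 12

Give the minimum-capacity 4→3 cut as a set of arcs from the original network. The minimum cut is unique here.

augment #1: 4→1→3 push 10
augment #2: 4→5→3 push 17
augment #3: 4→1→0→3 push 14
augment #4: 4→1→2→3 push 5
augment #5: 4→8→2→3 push 10
augment #6: 4→5→1→2→3 push 1
augment #7: 4→6→8→2→3 push 2
max flow = 59; residual-reachable set from 4 gives S-side
cut edges (S→T): {(0,3), (1,2), (1,3), (5,3), (8,2)} total cap 59

Min-cut arcs: {(0,3), (1,2), (1,3), (5,3), (8,2)} (total capacity 59)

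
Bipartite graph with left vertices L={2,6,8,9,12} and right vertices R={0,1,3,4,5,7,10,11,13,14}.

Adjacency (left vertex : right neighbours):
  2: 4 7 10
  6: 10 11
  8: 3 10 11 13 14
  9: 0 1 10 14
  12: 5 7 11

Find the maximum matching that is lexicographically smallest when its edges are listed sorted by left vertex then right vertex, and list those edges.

|M| = 5 (so the lex-smallest maximum matching has 5 edges)
process left vertices in ascending order; for each, take the smallest-labelled available neighbour that still permits 5 edges overall, or leave it unmatched if none does
lex-smallest matching: {2-4, 6-10, 8-3, 9-0, 12-5}

Lex-smallest maximum matching: {(2,4), (6,10), (8,3), (9,0), (12,5)}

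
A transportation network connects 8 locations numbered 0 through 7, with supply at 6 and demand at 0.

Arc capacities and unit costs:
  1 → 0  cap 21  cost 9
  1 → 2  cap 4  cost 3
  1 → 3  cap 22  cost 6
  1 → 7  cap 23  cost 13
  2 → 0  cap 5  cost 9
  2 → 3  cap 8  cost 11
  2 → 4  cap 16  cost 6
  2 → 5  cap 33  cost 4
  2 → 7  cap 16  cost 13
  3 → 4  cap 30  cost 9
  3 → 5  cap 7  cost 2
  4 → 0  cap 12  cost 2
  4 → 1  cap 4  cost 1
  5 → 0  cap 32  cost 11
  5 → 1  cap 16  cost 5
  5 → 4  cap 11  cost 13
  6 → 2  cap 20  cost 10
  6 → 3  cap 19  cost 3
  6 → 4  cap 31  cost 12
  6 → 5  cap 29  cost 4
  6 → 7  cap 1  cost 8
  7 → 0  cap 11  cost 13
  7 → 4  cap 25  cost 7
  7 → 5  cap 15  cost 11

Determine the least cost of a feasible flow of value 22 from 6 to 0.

shortest-cost path #1: 6→4→0 push 12 @ unit cost 14 (adds 168)
shortest-cost path #2: 6→5→0 push 10 @ unit cost 15 (adds 150)
total cost = 318

Minimum cost for 22 units: 318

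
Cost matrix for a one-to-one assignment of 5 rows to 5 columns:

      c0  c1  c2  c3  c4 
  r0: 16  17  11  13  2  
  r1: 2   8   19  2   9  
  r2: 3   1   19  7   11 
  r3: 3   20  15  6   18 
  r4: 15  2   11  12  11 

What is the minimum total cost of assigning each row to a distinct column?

Minimum assignment cost: 19

optimal assignment: row0→col4 (cost 2), row1→col3 (cost 2), row2→col1 (cost 1), row3→col0 (cost 3), row4→col2 (cost 11)
total = 2 + 2 + 1 + 3 + 11 = 19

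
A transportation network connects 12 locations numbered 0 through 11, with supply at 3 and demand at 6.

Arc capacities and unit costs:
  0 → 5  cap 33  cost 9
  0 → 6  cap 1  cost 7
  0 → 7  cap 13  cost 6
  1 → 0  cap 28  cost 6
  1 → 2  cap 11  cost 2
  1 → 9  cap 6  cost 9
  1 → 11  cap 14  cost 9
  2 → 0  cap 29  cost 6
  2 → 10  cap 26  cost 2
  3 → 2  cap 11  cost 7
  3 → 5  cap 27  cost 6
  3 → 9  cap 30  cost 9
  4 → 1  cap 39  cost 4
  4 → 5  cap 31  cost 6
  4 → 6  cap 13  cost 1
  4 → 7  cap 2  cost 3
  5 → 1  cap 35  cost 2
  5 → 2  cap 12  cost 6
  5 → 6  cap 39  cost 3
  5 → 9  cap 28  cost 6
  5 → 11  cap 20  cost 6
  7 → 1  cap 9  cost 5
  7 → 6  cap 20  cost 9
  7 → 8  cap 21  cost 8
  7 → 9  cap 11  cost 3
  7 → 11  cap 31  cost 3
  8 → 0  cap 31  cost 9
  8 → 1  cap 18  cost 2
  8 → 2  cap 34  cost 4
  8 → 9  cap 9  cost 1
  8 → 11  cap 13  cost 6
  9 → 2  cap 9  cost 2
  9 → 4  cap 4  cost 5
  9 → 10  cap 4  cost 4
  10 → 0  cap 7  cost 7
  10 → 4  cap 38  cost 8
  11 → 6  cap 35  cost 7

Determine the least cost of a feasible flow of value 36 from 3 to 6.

shortest-cost path #1: 3→5→6 push 27 @ unit cost 9 (adds 243)
shortest-cost path #2: 3→9→4→6 push 4 @ unit cost 15 (adds 60)
shortest-cost path #3: 3→2→10→4→6 push 5 @ unit cost 18 (adds 90)
total cost = 393

Minimum cost for 36 units: 393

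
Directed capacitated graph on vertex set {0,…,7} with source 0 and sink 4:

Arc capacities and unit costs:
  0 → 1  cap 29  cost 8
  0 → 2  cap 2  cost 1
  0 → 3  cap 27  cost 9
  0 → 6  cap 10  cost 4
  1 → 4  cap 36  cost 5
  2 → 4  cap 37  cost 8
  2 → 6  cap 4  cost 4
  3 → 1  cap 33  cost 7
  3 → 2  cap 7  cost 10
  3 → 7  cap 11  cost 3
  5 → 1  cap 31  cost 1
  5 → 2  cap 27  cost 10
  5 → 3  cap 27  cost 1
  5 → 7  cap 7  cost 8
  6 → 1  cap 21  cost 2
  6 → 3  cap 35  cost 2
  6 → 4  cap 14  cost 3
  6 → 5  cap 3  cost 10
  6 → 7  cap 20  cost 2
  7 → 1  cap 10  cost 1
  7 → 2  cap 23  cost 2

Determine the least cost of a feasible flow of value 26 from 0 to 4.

Minimum cost for 26 units: 268

shortest-cost path #1: 0→6→4 push 10 @ unit cost 7 (adds 70)
shortest-cost path #2: 0→2→6→4 push 2 @ unit cost 8 (adds 16)
shortest-cost path #3: 0→1→4 push 14 @ unit cost 13 (adds 182)
total cost = 268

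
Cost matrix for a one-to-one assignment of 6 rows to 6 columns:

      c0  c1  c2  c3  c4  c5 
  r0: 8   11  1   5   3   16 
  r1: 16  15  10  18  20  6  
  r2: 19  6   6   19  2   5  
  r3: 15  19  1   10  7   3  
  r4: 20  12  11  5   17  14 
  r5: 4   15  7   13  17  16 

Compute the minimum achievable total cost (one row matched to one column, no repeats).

optimal assignment: row0→col4 (cost 3), row1→col5 (cost 6), row2→col1 (cost 6), row3→col2 (cost 1), row4→col3 (cost 5), row5→col0 (cost 4)
total = 3 + 6 + 6 + 1 + 5 + 4 = 25

Minimum assignment cost: 25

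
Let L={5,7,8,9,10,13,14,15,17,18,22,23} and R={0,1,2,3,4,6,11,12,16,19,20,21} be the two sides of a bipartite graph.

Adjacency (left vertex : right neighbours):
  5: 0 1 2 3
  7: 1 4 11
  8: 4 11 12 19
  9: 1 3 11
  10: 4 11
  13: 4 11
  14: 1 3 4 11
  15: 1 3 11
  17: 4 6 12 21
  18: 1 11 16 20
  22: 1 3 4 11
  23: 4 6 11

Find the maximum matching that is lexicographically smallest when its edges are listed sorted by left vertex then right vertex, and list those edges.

Lex-smallest maximum matching: {(5,0), (7,1), (8,12), (9,3), (10,4), (13,11), (17,21), (18,16), (23,6)}

|M| = 9 (so the lex-smallest maximum matching has 9 edges)
process left vertices in ascending order; for each, take the smallest-labelled available neighbour that still permits 9 edges overall, or leave it unmatched if none does
lex-smallest matching: {5-0, 7-1, 8-12, 9-3, 10-4, 13-11, 17-21, 18-16, 23-6}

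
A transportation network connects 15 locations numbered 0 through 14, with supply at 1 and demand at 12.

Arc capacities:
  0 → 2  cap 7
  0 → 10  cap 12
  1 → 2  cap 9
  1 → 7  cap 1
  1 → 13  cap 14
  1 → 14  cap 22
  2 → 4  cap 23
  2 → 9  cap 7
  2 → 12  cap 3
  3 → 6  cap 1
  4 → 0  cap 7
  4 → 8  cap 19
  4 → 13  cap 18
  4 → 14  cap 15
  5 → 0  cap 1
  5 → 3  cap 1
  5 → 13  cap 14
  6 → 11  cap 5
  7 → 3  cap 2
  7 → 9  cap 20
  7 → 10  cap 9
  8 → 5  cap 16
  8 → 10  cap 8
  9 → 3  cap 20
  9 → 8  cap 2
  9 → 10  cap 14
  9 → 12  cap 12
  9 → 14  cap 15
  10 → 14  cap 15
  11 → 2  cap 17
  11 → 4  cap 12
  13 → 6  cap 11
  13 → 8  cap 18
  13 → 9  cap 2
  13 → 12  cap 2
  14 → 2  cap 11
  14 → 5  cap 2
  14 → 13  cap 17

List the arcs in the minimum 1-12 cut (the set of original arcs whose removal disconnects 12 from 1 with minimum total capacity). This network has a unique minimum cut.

Min-cut arcs: {(1,7), (2,9), (2,12), (13,9), (13,12)} (total capacity 15)

augment #1: 1→2→12 push 3
augment #2: 1→13→12 push 2
augment #3: 1→2→9→12 push 6
augment #4: 1→7→9→12 push 1
augment #5: 1→13→9→12 push 2
augment #6: 1→14→2→9→12 push 1
max flow = 15; residual-reachable set from 1 gives S-side
cut edges (S→T): {(1,7), (2,9), (2,12), (13,9), (13,12)} total cap 15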